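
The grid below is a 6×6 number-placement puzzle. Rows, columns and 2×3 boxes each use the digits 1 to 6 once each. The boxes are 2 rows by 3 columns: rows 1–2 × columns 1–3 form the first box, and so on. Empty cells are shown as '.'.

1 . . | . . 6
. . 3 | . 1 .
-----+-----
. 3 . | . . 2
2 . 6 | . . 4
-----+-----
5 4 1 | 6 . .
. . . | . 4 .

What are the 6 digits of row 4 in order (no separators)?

216354

R2C6 = 5: row 2 has {1,3}; col 6 has {2,4,6}; box has {1,6} → only 5 remains.
R3C1 = 4: row 3 has {2,3}; col 1 has {1,2,5}; box has {2,3,6} → only 4 remains.
R3C3 = 5: row 3 has {2,3,4}; col 3 has {1,3,6}; box has {2,3,4,6} → only 5 remains.
R3C4 = 1: row 3 has {2,3,4,5}; col 4 has {6}; box has {2,4} → only 1 remains.
R3C5 = 6: row 3 has {1,2,3,4,5}; col 5 has {1,4}; box has {1,2,4} → only 6 remains.
R4C2 = 1: row 4 has {2,4,6}; col 2 has {3,4}; box has {2,3,4,5,6} → only 1 remains.
R5C6 = 3: row 5 has {1,4,5,6}; col 6 has {2,4,5,6}; box has {4,6} → only 3 remains.
R6C3 = 2: row 6 has {4}; col 3 has {1,3,5,6}; box has {1,4,5} → only 2 remains.
R6C4 = 5: row 6 has {2,4}; col 4 has {1,6}; box has {3,4,6} → only 5 remains.
R6C6 = 1: row 6 has {2,4,5}; col 6 has {2,3,4,5,6}; box has {3,4,5,6} → only 1 remains.
R1C3 = 4: row 1 has {1,6}; col 3 has {1,2,3,5,6}; box has {1,3} → only 4 remains.
R2C1 = 6: row 2 has {1,3,5}; col 1 has {1,2,4,5}; box has {1,3,4} → only 6 remains.
R2C2 = 2: row 2 has {1,3,5,6}; col 2 has {1,3,4}; box has {1,3,4,6} → only 2 remains.
R2C4 = 4: row 2 has {1,2,3,5,6}; col 4 has {1,5,6}; box has {1,5,6} → only 4 remains.
R4C4 = 3: row 4 has {1,2,4,6}; col 4 has {1,4,5,6}; box has {1,2,4,6} → only 3 remains.
R4C5 = 5: row 4 has {1,2,3,4,6}; col 5 has {1,4,6}; box has {1,2,3,4,6} → only 5 remains.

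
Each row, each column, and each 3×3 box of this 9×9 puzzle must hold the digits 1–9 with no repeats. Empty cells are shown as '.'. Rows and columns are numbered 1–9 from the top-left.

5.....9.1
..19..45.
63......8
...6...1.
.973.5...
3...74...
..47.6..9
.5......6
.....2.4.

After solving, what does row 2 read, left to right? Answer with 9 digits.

R2C5 = 6: in row 2, 6 can only go here (every other open cell in that row sees a 6).
R1C8 = 6 (hidden single in row 1).
R3C3 = 9 (hidden single in row 3).
R5C7 = 6 (hidden single in row 5).
R6C8 = 9 (hidden single in row 6).
R1C2 = 4 (hidden single in box 1).
R1C6 = 7 (hidden single in row 1).
R3C6 = 1 (sole candidate).
R1C5 = 3 (hidden single in row 1).
R2C6 = 8: row 2 has {1,4,5,6,9}; col 6 has {1,2,4,5,6,7}; box has {1,3,6,7,9} → only 8 remains.
R4C6 = 9 (sole candidate).
R8C6 = 3 (sole candidate).
R1C4 = 2 (sole candidate).
R1C3 = 8 (sole candidate).
R8C3 = 2 (sole candidate).
R4C3 = 5 (sole candidate).
R6C3 = 6 (sole candidate).
R9C3 = 3 (sole candidate).
R2C9 = 3: in row 2, 3 can only go here (every other open cell in that row sees a 3).
R4C7 = 3 (hidden single in row 4).
R4C9 = 7 (hidden single in row 4).
R9C9 = 5 (sole candidate).
R6C9 = 2 (sole candidate).
R5C8 = 8 (sole candidate).
R5C9 = 4 (sole candidate).
R6C7 = 5 (sole candidate).
R8C8 = 7 (sole candidate).
R3C8 = 2 (sole candidate).
R7C8 = 3 (sole candidate).
R3C7 = 7 (sole candidate).
R4C1 = 4 (hidden single in row 4).
R7C7 = 2 (hidden single in row 7).
R7C5 = 5 (hidden single in row 7).
R3C5 = 4 (sole candidate).
R3C4 = 5 (sole candidate).
R8C4 = 4 (hidden single in row 8).
R9C2 = 6 (hidden single in row 9).
R9C1 = 7 (hidden single in row 9).
R2C1 = 2: row 2 has {1,3,4,5,6,8,9}; col 1 has {3,4,5,6,7}; box has {1,3,4,5,6,8,9} → only 2 remains.
R2C2 = 7: row 2 has {1,2,3,4,5,6,8,9}; col 2 has {3,4,5,6,9}; box has {1,2,3,4,5,6,8,9} → only 7 remains.

271968453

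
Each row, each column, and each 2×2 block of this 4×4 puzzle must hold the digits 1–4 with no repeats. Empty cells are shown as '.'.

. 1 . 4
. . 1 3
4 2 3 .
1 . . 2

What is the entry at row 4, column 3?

4

row 1, column 3 = 2: row 1 has {1,4}; col 3 has {1,3}; box has {1,3,4} → only 2 remains.
row 2, column 1 = 2: row 2 has {1,3}; col 1 has {1,4}; box has {1} → only 2 remains.
row 2, column 2 = 4: row 2 has {1,2,3}; col 2 has {1,2}; box has {1,2} → only 4 remains.
row 3, column 4 = 1: row 3 has {2,3,4}; col 4 has {2,3,4}; box has {2,3} → only 1 remains.
row 4, column 2 = 3: row 4 has {1,2}; col 2 has {1,2,4}; box has {1,2,4} → only 3 remains.
row 4, column 3 = 4: row 4 has {1,2,3}; col 3 has {1,2,3}; box has {1,2,3} → only 4 remains.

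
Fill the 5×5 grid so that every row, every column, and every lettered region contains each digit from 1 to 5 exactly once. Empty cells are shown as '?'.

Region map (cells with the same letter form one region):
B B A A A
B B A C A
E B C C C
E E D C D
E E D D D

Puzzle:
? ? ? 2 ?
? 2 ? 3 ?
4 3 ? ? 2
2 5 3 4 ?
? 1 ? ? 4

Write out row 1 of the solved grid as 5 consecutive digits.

54123

R1C2 = 4: row 1 has {2}; col 2 has {1,2,3,5}; region has {2,3} → only 4 remains.
R4C5 = 1: row 4 has {2,3,4,5}; col 5 has {2,4}; region has {3,4} → only 1 remains.
R5C1 = 3: row 5 has {1,4}; col 1 has {2,4}; region has {1,2,4,5} → only 3 remains.
R5C4 = 5: row 5 has {1,3,4}; col 4 has {2,3,4}; region has {1,3,4} → only 5 remains.
R2C5 = 5: row 2 has {2,3}; col 5 has {1,2,4}; region has {2} → only 5 remains.
R3C4 = 1: row 3 has {2,3,4}; col 4 has {2,3,4,5}; region has {2,3,4} → only 1 remains.
R5C3 = 2: row 5 has {1,3,4,5}; col 3 has {3}; region has {1,3,4,5} → only 2 remains.
R1C3 = 1: row 1 has {2,4}; col 3 has {2,3}; region has {2,5} → only 1 remains.
R1C5 = 3: row 1 has {1,2,4}; col 5 has {1,2,4,5}; region has {1,2,5} → only 3 remains.
R2C1 = 1: row 2 has {2,3,5}; col 1 has {2,3,4}; region has {2,3,4} → only 1 remains.
R2C3 = 4: row 2 has {1,2,3,5}; col 3 has {1,2,3}; region has {1,2,3,5} → only 4 remains.
R3C3 = 5: row 3 has {1,2,3,4}; col 3 has {1,2,3,4}; region has {1,2,3,4} → only 5 remains.
R1C1 = 5: row 1 has {1,2,3,4}; col 1 has {1,2,3,4}; region has {1,2,3,4} → only 5 remains.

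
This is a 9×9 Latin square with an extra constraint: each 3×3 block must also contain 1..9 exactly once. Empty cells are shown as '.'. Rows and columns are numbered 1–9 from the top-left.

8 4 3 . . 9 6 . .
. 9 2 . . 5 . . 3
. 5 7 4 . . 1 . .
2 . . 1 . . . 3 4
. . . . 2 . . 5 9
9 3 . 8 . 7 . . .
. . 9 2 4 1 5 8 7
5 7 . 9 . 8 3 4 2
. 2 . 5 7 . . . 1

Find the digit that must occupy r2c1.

r1c4 = 7: row 1 has {3,4,6,8,9}; col 4 has {1,2,4,5,8,9}; box has {4,5,9} → only 7 remains.
r1c5 = 1: row 1 has {3,4,6,7,8,9}; col 5 has {2,4,7}; box has {4,5,7,9} → only 1 remains.
r1c8 = 2: row 1 has {1,3,4,6,7,8,9}; col 8 has {3,4,5,8}; box has {1,3,6} → only 2 remains.
r1c9 = 5: row 1 has {1,2,3,4,6,7,8,9}; col 9 has {1,2,3,4,7,9}; box has {1,2,3,6} → only 5 remains.
r2c4 = 6: row 2 has {2,3,5,9}; col 4 has {1,2,4,5,7,8,9}; box has {1,4,5,7,9} → only 6 remains.
r2c5 = 8: row 2 has {2,3,5,6,9}; col 5 has {1,2,4,7}; box has {1,4,5,6,7,9} → only 8 remains.
r2c8 = 7: row 2 has {2,3,5,6,8,9}; col 8 has {2,3,4,5,8}; box has {1,2,3,5,6} → only 7 remains.
r3c1 = 6: row 3 has {1,4,5,7}; col 1 has {2,5,8,9}; box has {2,3,4,5,7,8,9} → only 6 remains.
r3c5 = 3: row 3 has {1,4,5,6,7}; col 5 has {1,2,4,7,8}; box has {1,4,5,6,7,8,9} → only 3 remains.
r3c6 = 2: row 3 has {1,3,4,5,6,7}; col 6 has {1,5,7,8,9}; box has {1,3,4,5,6,7,8,9} → only 2 remains.
r3c8 = 9: row 3 has {1,2,3,4,5,6,7}; col 8 has {2,3,4,5,7,8}; box has {1,2,3,5,6,7} → only 9 remains.
r3c9 = 8: row 3 has {1,2,3,4,5,6,7,9}; col 9 has {1,2,3,4,5,7,9}; box has {1,2,3,5,6,7,9} → only 8 remains.
r4c6 = 6: row 4 has {1,2,3,4}; col 6 has {1,2,5,7,8,9}; box has {1,2,7,8} → only 6 remains.
r5c4 = 3: row 5 has {2,5,9}; col 4 has {1,2,4,5,6,7,8,9}; box has {1,2,6,7,8} → only 3 remains.
r5c6 = 4: row 5 has {2,3,5,9}; col 6 has {1,2,5,6,7,8,9}; box has {1,2,3,6,7,8} → only 4 remains.
r6c5 = 5: row 6 has {3,7,8,9}; col 5 has {1,2,3,4,7,8}; box has {1,2,3,4,6,7,8} → only 5 remains.
r6c7 = 2: row 6 has {3,5,7,8,9}; col 7 has {1,3,5,6}; box has {3,4,5,9} → only 2 remains.
r6c9 = 6: row 6 has {2,3,5,7,8,9}; col 9 has {1,2,3,4,5,7,8,9}; box has {2,3,4,5,9} → only 6 remains.
r7c1 = 3: row 7 has {1,2,4,5,7,8,9}; col 1 has {2,5,6,8,9}; box has {2,5,7,9} → only 3 remains.
r7c2 = 6: row 7 has {1,2,3,4,5,7,8,9}; col 2 has {2,3,4,5,7,9}; box has {2,3,5,7,9} → only 6 remains.
r8c3 = 1: row 8 has {2,3,4,5,7,8,9}; col 3 has {2,3,7,9}; box has {2,3,5,6,7,9} → only 1 remains.
r8c5 = 6: row 8 has {1,2,3,4,5,7,8,9}; col 5 has {1,2,3,4,5,7,8}; box has {1,2,4,5,7,8,9} → only 6 remains.
r9c1 = 4: row 9 has {1,2,5,7}; col 1 has {2,3,5,6,8,9}; box has {1,2,3,5,6,7,9} → only 4 remains.
r9c3 = 8: row 9 has {1,2,4,5,7}; col 3 has {1,2,3,7,9}; box has {1,2,3,4,5,6,7,9} → only 8 remains.
r9c6 = 3: row 9 has {1,2,4,5,7,8}; col 6 has {1,2,4,5,6,7,8,9}; box has {1,2,4,5,6,7,8,9} → only 3 remains.
r9c7 = 9: row 9 has {1,2,3,4,5,7,8}; col 7 has {1,2,3,5,6}; box has {1,2,3,4,5,7,8} → only 9 remains.
r9c8 = 6: row 9 has {1,2,3,4,5,7,8,9}; col 8 has {2,3,4,5,7,8,9}; box has {1,2,3,4,5,7,8,9} → only 6 remains.
r2c1 = 1: row 2 has {2,3,5,6,7,8,9}; col 1 has {2,3,4,5,6,8,9}; box has {2,3,4,5,6,7,8,9} → only 1 remains.

1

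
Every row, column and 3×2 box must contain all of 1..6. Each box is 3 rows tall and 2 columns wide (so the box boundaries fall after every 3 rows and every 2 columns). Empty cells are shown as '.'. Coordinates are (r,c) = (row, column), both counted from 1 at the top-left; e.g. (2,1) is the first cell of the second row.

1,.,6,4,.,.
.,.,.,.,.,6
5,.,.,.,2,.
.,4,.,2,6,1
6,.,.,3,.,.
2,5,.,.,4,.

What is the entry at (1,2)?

2

(3,4) = 1: row 3 has {2,5}; col 4 has {2,3,4}; box has {4,6} → only 1 remains.
(4,1) = 3: row 4 has {1,2,4,6}; col 1 has {1,2,5,6}; box has {2,4,5,6} → only 3 remains.
(4,3) = 5: row 4 has {1,2,3,4,6}; col 3 has {6}; box has {2,3} → only 5 remains.
(5,2) = 1: row 5 has {3,6}; col 2 has {4,5}; box has {2,3,4,5,6} → only 1 remains.
(5,3) = 4: row 5 has {1,3,6}; col 3 has {5,6}; box has {2,3,5} → only 4 remains.
(5,5) = 5: row 5 has {1,3,4,6}; col 5 has {2,4,6}; box has {1,4,6} → only 5 remains.
(5,6) = 2: row 5 has {1,3,4,5,6}; col 6 has {1,6}; box has {1,4,5,6} → only 2 remains.
(6,3) = 1: row 6 has {2,4,5}; col 3 has {4,5,6}; box has {2,3,4,5} → only 1 remains.
(6,4) = 6: row 6 has {1,2,4,5}; col 4 has {1,2,3,4}; box has {1,2,3,4,5} → only 6 remains.
(6,6) = 3: row 6 has {1,2,4,5,6}; col 6 has {1,2,6}; box has {1,2,4,5,6} → only 3 remains.
(1,5) = 3: row 1 has {1,4,6}; col 5 has {2,4,5,6}; box has {2,6} → only 3 remains.
(1,6) = 5: row 1 has {1,3,4,6}; col 6 has {1,2,3,6}; box has {2,3,6} → only 5 remains.
(2,1) = 4: row 2 has {6}; col 1 has {1,2,3,5,6}; box has {1,5} → only 4 remains.
(2,4) = 5: row 2 has {4,6}; col 4 has {1,2,3,4,6}; box has {1,4,6} → only 5 remains.
(2,5) = 1: row 2 has {4,5,6}; col 5 has {2,3,4,5,6}; box has {2,3,5,6} → only 1 remains.
(3,3) = 3: row 3 has {1,2,5}; col 3 has {1,4,5,6}; box has {1,4,5,6} → only 3 remains.
(3,6) = 4: row 3 has {1,2,3,5}; col 6 has {1,2,3,5,6}; box has {1,2,3,5,6} → only 4 remains.
(1,2) = 2: row 1 has {1,3,4,5,6}; col 2 has {1,4,5}; box has {1,4,5} → only 2 remains.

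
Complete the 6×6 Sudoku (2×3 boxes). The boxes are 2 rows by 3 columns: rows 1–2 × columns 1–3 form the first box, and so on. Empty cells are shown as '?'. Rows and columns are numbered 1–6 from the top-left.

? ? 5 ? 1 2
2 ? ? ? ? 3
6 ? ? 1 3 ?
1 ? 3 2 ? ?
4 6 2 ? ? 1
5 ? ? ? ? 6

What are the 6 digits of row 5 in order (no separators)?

462351

row 1, column 1 = 3: row 1 has {1,2,5}; col 1 has {1,2,4,5,6}; box has {2,5} → only 3 remains.
row 1, column 2 = 4: row 1 has {1,2,3,5}; col 2 has {6}; box has {2,3,5} → only 4 remains.
row 1, column 4 = 6: row 1 has {1,2,3,4,5}; col 4 has {1,2}; box has {1,2,3} → only 6 remains.
row 2, column 2 = 1: row 2 has {2,3}; col 2 has {4,6}; box has {2,3,4,5} → only 1 remains.
row 2, column 3 = 6: row 2 has {1,2,3}; col 3 has {2,3,5}; box has {1,2,3,4,5} → only 6 remains.
row 3, column 3 = 4: row 3 has {1,3,6}; col 3 has {2,3,5,6}; box has {1,3,6} → only 4 remains.
row 3, column 6 = 5: row 3 has {1,3,4,6}; col 6 has {1,2,3,6}; box has {1,2,3} → only 5 remains.
row 4, column 2 = 5: row 4 has {1,2,3}; col 2 has {1,4,6}; box has {1,3,4,6} → only 5 remains.
row 4, column 6 = 4: row 4 has {1,2,3,5}; col 6 has {1,2,3,5,6}; box has {1,2,3,5} → only 4 remains.
row 5, column 5 = 5: row 5 has {1,2,4,6}; col 5 has {1,3}; box has {1,6} → only 5 remains.
row 6, column 2 = 3: row 6 has {5,6}; col 2 has {1,4,5,6}; box has {2,4,5,6} → only 3 remains.
row 6, column 3 = 1: row 6 has {3,5,6}; col 3 has {2,3,4,5,6}; box has {2,3,4,5,6} → only 1 remains.
row 6, column 4 = 4: row 6 has {1,3,5,6}; col 4 has {1,2,6}; box has {1,5,6} → only 4 remains.
row 6, column 5 = 2: row 6 has {1,3,4,5,6}; col 5 has {1,3,5}; box has {1,4,5,6} → only 2 remains.
row 2, column 4 = 5: row 2 has {1,2,3,6}; col 4 has {1,2,4,6}; box has {1,2,3,6} → only 5 remains.
row 2, column 5 = 4: row 2 has {1,2,3,5,6}; col 5 has {1,2,3,5}; box has {1,2,3,5,6} → only 4 remains.
row 3, column 2 = 2: row 3 has {1,3,4,5,6}; col 2 has {1,3,4,5,6}; box has {1,3,4,5,6} → only 2 remains.
row 4, column 5 = 6: row 4 has {1,2,3,4,5}; col 5 has {1,2,3,4,5}; box has {1,2,3,4,5} → only 6 remains.
row 5, column 4 = 3: row 5 has {1,2,4,5,6}; col 4 has {1,2,4,5,6}; box has {1,2,4,5,6} → only 3 remains.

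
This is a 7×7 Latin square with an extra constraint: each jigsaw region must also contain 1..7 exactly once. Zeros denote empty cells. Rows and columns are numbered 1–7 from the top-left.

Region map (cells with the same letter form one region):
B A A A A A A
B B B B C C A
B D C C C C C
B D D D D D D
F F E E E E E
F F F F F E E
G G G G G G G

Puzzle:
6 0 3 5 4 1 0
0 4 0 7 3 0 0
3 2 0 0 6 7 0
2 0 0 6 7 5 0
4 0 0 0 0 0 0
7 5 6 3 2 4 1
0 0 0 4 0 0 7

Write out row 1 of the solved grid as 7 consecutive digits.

6735412

row 1, column 2 = 7: row 1 has {1,3,4,5,6}; col 2 has {2,4,5}; region has {1,3,4,5} → only 7 remains.
row 1, column 7 = 2: row 1 has {1,3,4,5,6,7}; col 7 has {1,7}; region has {1,3,4,5,7} → only 2 remains.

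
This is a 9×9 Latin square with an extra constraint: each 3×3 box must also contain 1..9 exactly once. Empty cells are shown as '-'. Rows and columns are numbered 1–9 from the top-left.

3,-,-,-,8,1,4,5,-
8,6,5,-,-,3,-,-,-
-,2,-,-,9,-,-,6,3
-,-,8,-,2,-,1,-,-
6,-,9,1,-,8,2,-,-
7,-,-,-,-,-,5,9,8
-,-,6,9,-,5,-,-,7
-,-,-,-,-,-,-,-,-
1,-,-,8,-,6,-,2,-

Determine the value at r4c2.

r1c3 = 7: row 1 has {1,3,4,5,8}; col 3 has {5,6,8,9}; box has {2,3,5,6,8} → only 7 remains.
r3c1 = 4: row 3 has {2,3,6,9}; col 1 has {1,3,6,7,8}; box has {2,3,5,6,7,8} → only 4 remains.
r3c3 = 1: row 3 has {2,3,4,6,9}; col 3 has {5,6,7,8,9}; box has {2,3,4,5,6,7,8} → only 1 remains.
r3c6 = 7: row 3 has {1,2,3,4,6,9}; col 6 has {1,3,5,6,8}; box has {1,3,8,9} → only 7 remains.
r3c7 = 8: row 3 has {1,2,3,4,6,7,9}; col 7 has {1,2,4,5}; box has {3,4,5,6} → only 8 remains.
r4c1 = 5: row 4 has {1,2,8}; col 1 has {1,3,4,6,7,8}; box has {6,7,8,9} → only 5 remains.
r5c9 = 4: row 5 has {1,2,6,8,9}; col 9 has {3,7,8}; box has {1,2,5,8,9} → only 4 remains.
r6c6 = 4: row 6 has {5,7,8,9}; col 6 has {1,3,5,6,7,8}; box has {1,2,8} → only 4 remains.
r7c1 = 2: row 7 has {5,6,7,9}; col 1 has {1,3,4,5,6,7,8}; box has {1,6} → only 2 remains.
r7c7 = 3: row 7 has {2,5,6,7,9}; col 7 has {1,2,4,5,8}; box has {2,7} → only 3 remains.
r8c1 = 9: row 8 has {}; col 1 has {1,2,3,4,5,6,7,8}; box has {1,2,6} → only 9 remains.
r8c6 = 2: row 8 has {9}; col 6 has {1,3,4,5,6,7,8}; box has {5,6,8,9} → only 2 remains.
r8c7 = 6: row 8 has {2,9}; col 7 has {1,2,3,4,5,8}; box has {2,3,7} → only 6 remains.
r9c7 = 9: row 9 has {1,2,6,8}; col 7 has {1,2,3,4,5,6,8}; box has {2,3,6,7} → only 9 remains.
r9c9 = 5: row 9 has {1,2,6,8,9}; col 9 has {3,4,7,8}; box has {2,3,6,7,9} → only 5 remains.
r1c2 = 9: row 1 has {1,3,4,5,7,8}; col 2 has {2,6}; box has {1,2,3,4,5,6,7,8} → only 9 remains.
r1c9 = 2: row 1 has {1,3,4,5,7,8,9}; col 9 has {3,4,5,7,8}; box has {3,4,5,6,8} → only 2 remains.
r2c5 = 4: row 2 has {3,5,6,8}; col 5 has {2,8,9}; box has {1,3,7,8,9} → only 4 remains.
r2c7 = 7: row 2 has {3,4,5,6,8}; col 7 has {1,2,3,4,5,6,8,9}; box has {2,3,4,5,6,8} → only 7 remains.
r2c8 = 1: row 2 has {3,4,5,6,7,8}; col 8 has {2,5,6,9}; box has {2,3,4,5,6,7,8} → only 1 remains.
r2c9 = 9: row 2 has {1,3,4,5,6,7,8}; col 9 has {2,3,4,5,7,8}; box has {1,2,3,4,5,6,7,8} → only 9 remains.
r3c4 = 5: row 3 has {1,2,3,4,6,7,8,9}; col 4 has {1,8,9}; box has {1,3,4,7,8,9} → only 5 remains.
r4c6 = 9: row 4 has {1,2,5,8}; col 6 has {1,2,3,4,5,6,7,8}; box has {1,2,4,8} → only 9 remains.
r4c9 = 6: row 4 has {1,2,5,8,9}; col 9 has {2,3,4,5,7,8,9}; box has {1,2,4,5,8,9} → only 6 remains.
r5c2 = 3: row 5 has {1,2,4,6,8,9}; col 2 has {2,6,9}; box has {5,6,7,8,9} → only 3 remains.
r5c8 = 7: row 5 has {1,2,3,4,6,8,9}; col 8 has {1,2,5,6,9}; box has {1,2,4,5,6,8,9} → only 7 remains.
r6c2 = 1: row 6 has {4,5,7,8,9}; col 2 has {2,3,6,9}; box has {3,5,6,7,8,9} → only 1 remains.
r6c3 = 2: row 6 has {1,4,5,7,8,9}; col 3 has {1,5,6,7,8,9}; box has {1,3,5,6,7,8,9} → only 2 remains.
r7c5 = 1: row 7 has {2,3,5,6,7,9}; col 5 has {2,4,8,9}; box has {2,5,6,8,9} → only 1 remains.
r8c9 = 1: row 8 has {2,6,9}; col 9 has {2,3,4,5,6,7,8,9}; box has {2,3,5,6,7,9} → only 1 remains.
r1c4 = 6: row 1 has {1,2,3,4,5,7,8,9}; col 4 has {1,5,8,9}; box has {1,3,4,5,7,8,9} → only 6 remains.
r2c4 = 2: row 2 has {1,3,4,5,6,7,8,9}; col 4 has {1,5,6,8,9}; box has {1,3,4,5,6,7,8,9} → only 2 remains.
r4c2 = 4: row 4 has {1,2,5,6,8,9}; col 2 has {1,2,3,6,9}; box has {1,2,3,5,6,7,8,9} → only 4 remains.

4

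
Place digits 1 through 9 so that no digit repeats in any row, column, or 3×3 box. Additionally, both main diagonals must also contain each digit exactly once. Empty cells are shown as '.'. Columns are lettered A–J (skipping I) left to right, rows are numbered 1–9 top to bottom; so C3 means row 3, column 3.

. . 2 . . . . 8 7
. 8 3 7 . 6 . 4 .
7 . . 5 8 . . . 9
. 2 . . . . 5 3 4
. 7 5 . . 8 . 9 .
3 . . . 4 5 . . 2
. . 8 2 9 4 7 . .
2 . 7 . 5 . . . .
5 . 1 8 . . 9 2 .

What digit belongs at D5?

A7 = 6 (sole candidate).
B7 = 3 (sole candidate).
B8 = 9 (sole candidate).
B9 = 4 (sole candidate).
F4 = 1 (sole candidate).
D6 = 6 (sole candidate).
F8 = 3 (sole candidate).
F9 = 7 (sole candidate).
F1 = 9 (sole candidate).
F3 = 2 (sole candidate).
G3 = 3 (sole candidate).
D4 = 9 (sole candidate).
E4 = 7 (sole candidate).
D5 = 3: row 5 has {5,7,8,9}; col 4 has {2,5,6,7,8,9}; box has {1,4,5,6,7,8,9} → only 3 remains.

3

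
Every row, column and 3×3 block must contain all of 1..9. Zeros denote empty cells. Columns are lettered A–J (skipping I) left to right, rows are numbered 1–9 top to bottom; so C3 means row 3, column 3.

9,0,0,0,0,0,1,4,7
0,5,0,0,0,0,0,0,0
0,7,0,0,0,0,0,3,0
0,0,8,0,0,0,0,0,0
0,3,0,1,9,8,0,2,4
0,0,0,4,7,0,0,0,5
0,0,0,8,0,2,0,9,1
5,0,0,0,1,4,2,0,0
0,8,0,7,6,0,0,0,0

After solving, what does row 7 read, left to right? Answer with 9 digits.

H9 = 5: row 9 has {6,7,8}; col 8 has {2,3,4,9}; box has {1,2,9} → only 5 remains.
J9 = 3: row 9 has {5,6,7,8}; col 9 has {1,4,5,7}; box has {1,2,5,9} → only 3 remains.
F9 = 9: row 9 has {3,5,6,7,8}; col 6 has {2,4,8}; box has {1,2,4,6,7,8} → only 9 remains.
G9 = 4: row 9 has {3,5,6,7,8,9}; col 7 has {1,2}; box has {1,2,3,5,9} → only 4 remains.
D8 = 3: row 8 has {1,2,4,5}; col 4 has {1,4,7,8}; box has {1,2,4,6,7,8,9} → only 3 remains.
E7 = 5: row 7 has {1,2,8,9}; col 5 has {1,6,7,9}; box has {1,2,3,4,6,7,8,9} → only 5 remains.
E1 = 8: in row 1, 8 can only go here (every other open cell in that row sees an 8).
F2 = 7: in row 2, 7 can only go here (every other open cell in that row sees a 7).
C5 = 5: in row 5, 5 can only go here (every other open cell in that row sees a 5).
F3 = 1: in column 6, 1 can only go here (every other open cell in that column sees a 1).
G3 = 5: in column 7, 5 can only go here (every other open cell in that column sees a 5).
Singles propagation stalls; B7 is still open with candidates {4,6}.
  Try B7 = 6: this forces B1=2, G7=7, B8=9, C8=7, G5=6, B6=1, H6=8, H8=6; then H2 has no candidate left — contradiction.
So B7 = 4.
A4 = 4 (hidden single in row 4).
A5 = 7 (hidden single in box 4).
G5 = 6 (sole candidate).
G7 = 7: row 7 has {1,2,4,5,8,9}; col 7 has {1,2,4,5,6}; box has {1,2,3,4,5,9} → only 7 remains.
J4 = 9 (sole candidate).
G4 = 3 (sole candidate).
G6 = 8 (sole candidate).
H6 = 1 (sole candidate).
G2 = 9 (sole candidate).
E4 = 2 (sole candidate).
H4 = 7 (sole candidate).
E3 = 4 (sole candidate).
E2 = 3 (sole candidate).
C1 = 3 (hidden single in row 1).
C7 = 6: row 7 has {1,2,4,5,7,8,9}; col 3 has {3,5,8}; box has {4,5,8} → only 6 remains.
B8 = 9 (sole candidate).
C8 = 7 (sole candidate).
C3 = 2 (sole candidate).
C6 = 9 (sole candidate).
A7 = 3: row 7 has {1,2,4,5,6,7,8,9}; col 1 has {4,5,7,9}; box has {4,5,6,7,8,9} → only 3 remains.

346852791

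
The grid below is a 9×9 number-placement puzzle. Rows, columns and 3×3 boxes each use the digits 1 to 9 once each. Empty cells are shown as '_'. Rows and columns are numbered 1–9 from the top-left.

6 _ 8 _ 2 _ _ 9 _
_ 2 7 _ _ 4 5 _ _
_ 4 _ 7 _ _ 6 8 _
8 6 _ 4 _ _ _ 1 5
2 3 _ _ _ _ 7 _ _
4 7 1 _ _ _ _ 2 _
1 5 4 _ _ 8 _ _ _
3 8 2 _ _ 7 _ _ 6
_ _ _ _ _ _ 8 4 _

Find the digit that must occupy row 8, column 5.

4

row 1, column 2 = 1 (sole candidate).
row 2, column 1 = 9 (sole candidate).
row 2, column 8 = 3 (sole candidate).
row 2, column 9 = 1 (sole candidate).
row 3, column 1 = 5 (sole candidate).
row 3, column 3 = 3 (sole candidate).
row 3, column 9 = 2 (sole candidate).
row 4, column 3 = 9 (sole candidate).
row 4, column 7 = 3 (sole candidate).
row 5, column 3 = 5 (sole candidate).
row 5, column 8 = 6 (sole candidate).
row 6, column 7 = 9 (sole candidate).
row 6, column 9 = 8 (sole candidate).
row 7, column 7 = 2 (sole candidate).
row 7, column 8 = 7 (sole candidate).
row 8, column 7 = 1 (sole candidate).
row 8, column 8 = 5 (sole candidate).
row 9, column 1 = 7 (sole candidate).
row 9, column 2 = 9 (sole candidate).
row 9, column 3 = 6 (sole candidate).
row 9, column 9 = 3 (sole candidate).
row 1, column 7 = 4 (sole candidate).
row 1, column 9 = 7 (sole candidate).
row 4, column 5 = 7 (sole candidate).
row 4, column 6 = 2 (sole candidate).
row 5, column 9 = 4 (sole candidate).
row 7, column 9 = 9 (sole candidate).
row 8, column 4 = 9 (sole candidate).
row 8, column 5 = 4: row 8 has {1,2,3,5,6,7,8,9}; col 5 has {2,7}; box has {7,8,9} → only 4 remains.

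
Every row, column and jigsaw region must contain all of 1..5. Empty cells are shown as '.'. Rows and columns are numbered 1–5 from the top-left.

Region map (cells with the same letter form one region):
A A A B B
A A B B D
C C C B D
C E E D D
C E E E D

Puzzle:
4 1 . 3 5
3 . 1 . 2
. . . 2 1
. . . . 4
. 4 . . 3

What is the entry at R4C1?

1

R1C3 = 2 (sole candidate).
R2C2 = 5 (sole candidate).
R2C4 = 4 (sole candidate).
R3C1 = 5 (sole candidate).
R3C2 = 3 (sole candidate).
R3C3 = 4 (sole candidate).
R4C2 = 2 (sole candidate).
R4C4 = 5 (sole candidate).
R5C3 = 5 (sole candidate).
R5C4 = 1 (sole candidate).
R4C1 = 1: row 4 has {2,4,5}; col 1 has {3,4,5}; region has {3,4,5} → only 1 remains.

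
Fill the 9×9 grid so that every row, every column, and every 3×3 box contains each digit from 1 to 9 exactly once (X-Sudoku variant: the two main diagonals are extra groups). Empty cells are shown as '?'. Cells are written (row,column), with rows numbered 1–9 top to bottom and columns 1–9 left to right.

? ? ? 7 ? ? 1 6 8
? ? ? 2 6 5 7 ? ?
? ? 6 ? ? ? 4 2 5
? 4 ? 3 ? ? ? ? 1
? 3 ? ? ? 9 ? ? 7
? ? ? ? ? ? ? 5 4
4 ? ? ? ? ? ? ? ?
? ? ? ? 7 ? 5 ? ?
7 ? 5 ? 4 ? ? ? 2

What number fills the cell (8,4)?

9

(5,8) = 8: row 5 has {3,7,9}; col 8 has {2,5,6}; box has {1,4,5,7} → only 8 remains.
(4,8) = 9: row 4 has {1,3,4}; col 8 has {2,5,6,8}; box has {1,4,5,7,8} → only 9 remains.
(2,8) = 3: row 2 has {2,5,6,7}; col 8 has {2,5,6,8,9}; box has {1,2,4,5,6,7,8}; anti-diagonal has {4,7,8} → only 3 remains.
(2,9) = 9: row 2 has {2,3,5,6,7}; col 9 has {1,2,4,5,7,8}; box has {1,2,3,4,5,6,7,8} → only 9 remains.
(9,8) = 1: row 9 has {2,4,5,7}; col 8 has {2,3,5,6,8,9}; box has {2,5} → only 1 remains.
(7,8) = 7: row 7 has {4}; col 8 has {1,2,3,5,6,8,9}; box has {1,2,5} → only 7 remains.
(8,8) = 4: row 8 has {5,7}; col 8 has {1,2,3,5,6,7,8,9}; box has {1,2,5,7}; main diagonal has {2,3,6} → only 4 remains.
(2,3) = 4: in row 2, 4 can only go here (every other open cell in that row sees a 4).
(1,6) = 4: in row 1, 4 can only go here (every other open cell in that row sees a 4).
(3,2) = 7: in row 3, 7 can only go here (every other open cell in that row sees a 7).
(4,3) = 7: in row 4, 7 can only go here (every other open cell in that row sees a 7).
(5,4) = 4: in row 5, 4 can only go here (every other open cell in that row sees a 4).
(6,7) = 3: in row 6, 3 can only go here (every other open cell in that row sees a 3).
(6,6) = 7: in row 6, 7 can only go here (every other open cell in that row sees a 7).
(9,6) = 3: in row 9, 3 can only go here (every other open cell in that row sees a 3).
(7,9) = 3: in row 7, 3 can only go here (every other open cell in that row sees a 3).
(8,9) = 6: row 8 has {4,5,7}; col 9 has {1,2,3,4,5,7,8,9}; box has {1,2,3,4,5,7} → only 6 remains.
(1,2) = 5: in column 2, 5 can only go here (every other open cell in that column sees a 5).
(1,1) = 9: row 1 has {1,4,5,6,7,8}; col 1 has {4,7}; box has {4,5,6,7}; main diagonal has {2,3,4,6,7} → only 9 remains.
(1,5) = 3: row 1 has {1,4,5,6,7,8,9}; col 5 has {4,6,7}; box has {2,4,5,6,7} → only 3 remains.
(7,7) = 8: row 7 has {3,4,7}; col 7 has {1,3,4,5,7}; box has {1,2,3,4,5,6,7}; main diagonal has {2,3,4,6,7,9} → only 8 remains.
(9,7) = 9: row 9 has {1,2,3,4,5,7}; col 7 has {1,3,4,5,7,8}; box has {1,2,3,4,5,6,7,8} → only 9 remains.
(1,3) = 2: row 1 has {1,3,4,5,6,7,8,9}; col 3 has {4,5,6,7}; box has {4,5,6,7,9} → only 2 remains.
(2,2) = 1: row 2 has {2,3,4,5,6,7,9}; col 2 has {3,4,5,7}; box has {2,4,5,6,7,9}; main diagonal has {2,3,4,6,7,8,9} → only 1 remains.
(5,3) = 1: row 5 has {3,4,7,8,9}; col 3 has {2,4,5,6,7}; box has {3,4,7} → only 1 remains.
(5,5) = 5: row 5 has {1,3,4,7,8,9}; col 5 has {3,4,6,7}; box has {3,4,7,9}; main diagonal has {1,2,3,4,6,7,8,9}; anti-diagonal has {3,4,7,8} → only 5 remains.
(7,3) = 9: row 7 has {3,4,7,8}; col 3 has {1,2,4,5,6,7}; box has {4,5,7}; anti-diagonal has {3,4,5,7,8} → only 9 remains.
(8,2) = 2: row 8 has {4,5,6,7}; col 2 has {1,3,4,5,7}; box has {4,5,7,9}; anti-diagonal has {3,4,5,7,8,9} → only 2 remains.
(2,1) = 8: row 2 has {1,2,3,4,5,6,7,9}; col 1 has {4,7,9}; box has {1,2,4,5,6,7,9} → only 8 remains.
(3,1) = 3: row 3 has {2,4,5,6,7}; col 1 has {4,7,8,9}; box has {1,2,4,5,6,7,8,9} → only 3 remains.
(4,6) = 6: row 4 has {1,3,4,7,9}; col 6 has {3,4,5,7,9}; box has {3,4,5,7,9}; anti-diagonal has {2,3,4,5,7,8,9} → only 6 remains.
(4,7) = 2: row 4 has {1,3,4,6,7,9}; col 7 has {1,3,4,5,7,8,9}; box has {1,3,4,5,7,8,9} → only 2 remains.
(5,7) = 6: row 5 has {1,3,4,5,7,8,9}; col 7 has {1,2,3,4,5,7,8,9}; box has {1,2,3,4,5,7,8,9} → only 6 remains.
(6,3) = 8: row 6 has {3,4,5,7}; col 3 has {1,2,4,5,6,7,9}; box has {1,3,4,7} → only 8 remains.
(6,4) = 1: row 6 has {3,4,5,7,8}; col 4 has {2,3,4,7}; box has {3,4,5,6,7,9}; anti-diagonal has {2,3,4,5,6,7,8,9} → only 1 remains.
(6,5) = 2: row 6 has {1,3,4,5,7,8}; col 5 has {3,4,5,6,7}; box has {1,3,4,5,6,7,9} → only 2 remains.
(7,2) = 6: row 7 has {3,4,7,8,9}; col 2 has {1,2,3,4,5,7}; box has {2,4,5,7,9} → only 6 remains.
(7,4) = 5: row 7 has {3,4,6,7,8,9}; col 4 has {1,2,3,4,7}; box has {3,4,7} → only 5 remains.
(7,5) = 1: row 7 has {3,4,5,6,7,8,9}; col 5 has {2,3,4,5,6,7}; box has {3,4,5,7} → only 1 remains.
(7,6) = 2: row 7 has {1,3,4,5,6,7,8,9}; col 6 has {3,4,5,6,7,9}; box has {1,3,4,5,7} → only 2 remains.
(8,1) = 1: row 8 has {2,4,5,6,7}; col 1 has {3,4,7,8,9}; box has {2,4,5,6,7,9} → only 1 remains.
(8,3) = 3: row 8 has {1,2,4,5,6,7}; col 3 has {1,2,4,5,6,7,8,9}; box has {1,2,4,5,6,7,9} → only 3 remains.
(8,6) = 8: row 8 has {1,2,3,4,5,6,7}; col 6 has {2,3,4,5,6,7,9}; box has {1,2,3,4,5,7} → only 8 remains.
(9,2) = 8: row 9 has {1,2,3,4,5,7,9}; col 2 has {1,2,3,4,5,6,7}; box has {1,2,3,4,5,6,7,9} → only 8 remains.
(9,4) = 6: row 9 has {1,2,3,4,5,7,8,9}; col 4 has {1,2,3,4,5,7}; box has {1,2,3,4,5,7,8} → only 6 remains.
(3,6) = 1: row 3 has {2,3,4,5,6,7}; col 6 has {2,3,4,5,6,7,8,9}; box has {2,3,4,5,6,7} → only 1 remains.
(4,1) = 5: row 4 has {1,2,3,4,6,7,9}; col 1 has {1,3,4,7,8,9}; box has {1,3,4,7,8} → only 5 remains.
(4,5) = 8: row 4 has {1,2,3,4,5,6,7,9}; col 5 has {1,2,3,4,5,6,7}; box has {1,2,3,4,5,6,7,9} → only 8 remains.
(5,1) = 2: row 5 has {1,3,4,5,6,7,8,9}; col 1 has {1,3,4,5,7,8,9}; box has {1,3,4,5,7,8} → only 2 remains.
(6,1) = 6: row 6 has {1,2,3,4,5,7,8}; col 1 has {1,2,3,4,5,7,8,9}; box has {1,2,3,4,5,7,8} → only 6 remains.
(6,2) = 9: row 6 has {1,2,3,4,5,6,7,8}; col 2 has {1,2,3,4,5,6,7,8}; box has {1,2,3,4,5,6,7,8} → only 9 remains.
(8,4) = 9: row 8 has {1,2,3,4,5,6,7,8}; col 4 has {1,2,3,4,5,6,7}; box has {1,2,3,4,5,6,7,8} → only 9 remains.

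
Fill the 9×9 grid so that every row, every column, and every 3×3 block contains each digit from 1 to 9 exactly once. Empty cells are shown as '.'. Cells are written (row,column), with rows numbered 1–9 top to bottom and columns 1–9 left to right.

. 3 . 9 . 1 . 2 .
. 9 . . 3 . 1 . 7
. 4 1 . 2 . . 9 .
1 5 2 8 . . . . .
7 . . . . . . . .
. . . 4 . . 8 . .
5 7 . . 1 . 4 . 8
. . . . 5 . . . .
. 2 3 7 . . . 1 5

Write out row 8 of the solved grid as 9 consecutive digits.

(6,2) = 6 (sole candidate).
(6,3) = 9 (sole candidate).
(6,5) = 7 (sole candidate).
(7,3) = 6 (sole candidate).
(7,8) = 3 (sole candidate).
(5,2) = 8 (sole candidate).
(5,3) = 4 (sole candidate).
(6,1) = 3 (sole candidate).
(6,8) = 5 (sole candidate).
(7,4) = 2 (sole candidate).
(7,6) = 9 (sole candidate).
(8,2) = 1: row 8 has {5}; col 2 has {2,3,4,5,6,7,8,9}; box has {2,3,5,6,7} → only 1 remains.
(8,3) = 8: row 8 has {1,5}; col 3 has {1,2,3,4,6,9}; box has {1,2,3,5,6,7} → only 8 remains.
(2,3) = 5 (sole candidate).
(2,4) = 6 (sole candidate).
(3,4) = 5 (sole candidate).
(5,8) = 6 (sole candidate).
(6,6) = 2 (sole candidate).
(6,9) = 1 (sole candidate).
(8,4) = 3: row 8 has {1,5,8}; col 4 has {2,4,5,6,7,8,9}; box has {1,2,5,7,9} → only 3 remains.
(8,8) = 7: row 8 has {1,3,5,8}; col 8 has {1,2,3,5,6,9}; box has {1,3,4,5,8} → only 7 remains.
(1,3) = 7 (sole candidate).
(4,8) = 4 (sole candidate).
(5,4) = 1 (sole candidate).
(5,5) = 9 (sole candidate).
(2,8) = 8 (sole candidate).
(4,5) = 6 (sole candidate).
(4,6) = 3 (sole candidate).
(4,9) = 9 (sole candidate).
(5,6) = 5 (sole candidate).
(2,1) = 2 (sole candidate).
(2,6) = 4 (sole candidate).
(4,7) = 7 (sole candidate).
(8,6) = 6: row 8 has {1,3,5,7,8}; col 6 has {1,2,3,4,5,9}; box has {1,2,3,5,7,9} → only 6 remains.
(8,9) = 2: row 8 has {1,3,5,6,7,8}; col 9 has {1,5,7,8,9}; box has {1,3,4,5,7,8} → only 2 remains.
(9,6) = 8 (sole candidate).
(1,5) = 8 (sole candidate).
(3,6) = 7 (sole candidate).
(5,9) = 3 (sole candidate).
(8,7) = 9: row 8 has {1,2,3,5,6,7,8}; col 7 has {1,4,7,8}; box has {1,2,3,4,5,7,8} → only 9 remains.
(9,5) = 4 (sole candidate).
(9,7) = 6 (sole candidate).
(1,1) = 6 (sole candidate).
(1,7) = 5 (sole candidate).
(1,9) = 4 (sole candidate).
(3,1) = 8 (sole candidate).
(3,7) = 3 (sole candidate).
(3,9) = 6 (sole candidate).
(5,7) = 2 (sole candidate).
(8,1) = 4: row 8 has {1,2,3,5,6,7,8,9}; col 1 has {1,2,3,5,6,7,8}; box has {1,2,3,5,6,7,8} → only 4 remains.

418356972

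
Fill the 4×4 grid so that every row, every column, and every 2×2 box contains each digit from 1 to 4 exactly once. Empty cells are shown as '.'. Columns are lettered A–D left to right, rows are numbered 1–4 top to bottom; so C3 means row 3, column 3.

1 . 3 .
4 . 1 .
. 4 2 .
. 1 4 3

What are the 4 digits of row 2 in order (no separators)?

B1 = 2 (sole candidate).
D1 = 4 (sole candidate).
B2 = 3: row 2 has {1,4}; col 2 has {1,2,4}; box has {1,2,4} → only 3 remains.
D2 = 2: row 2 has {1,3,4}; col 4 has {3,4}; box has {1,3,4} → only 2 remains.

4312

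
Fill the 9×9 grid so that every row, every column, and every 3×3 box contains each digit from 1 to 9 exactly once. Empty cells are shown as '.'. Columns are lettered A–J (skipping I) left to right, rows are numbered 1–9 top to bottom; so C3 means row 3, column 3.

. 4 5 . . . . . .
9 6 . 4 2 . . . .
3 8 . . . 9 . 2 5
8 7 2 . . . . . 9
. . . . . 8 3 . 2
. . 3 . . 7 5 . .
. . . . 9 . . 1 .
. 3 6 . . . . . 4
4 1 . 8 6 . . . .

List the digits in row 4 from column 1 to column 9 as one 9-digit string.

B6 = 9: row 6 has {3,5,7}; col 2 has {1,3,4,6,7,8}; box has {2,3,7,8} → only 9 remains.
B5 = 5: row 5 has {2,3,8}; col 2 has {1,3,4,6,7,8,9}; box has {2,3,7,8,9} → only 5 remains.
B7 = 2: row 7 has {1,9}; col 2 has {1,3,4,5,6,7,8,9}; box has {1,3,4,6} → only 2 remains.
A1 = 2: in row 1, 2 can only go here (every other open cell in that row sees a 2).
F2 = 5: in row 2, 5 can only go here (every other open cell in that row sees a 5).
G3 = 4: in row 3, 4 can only go here (every other open cell in that row sees a 4).
D3 = 6: in row 3, 6 can only go here (every other open cell in that row sees a 6).
H5 = 7: in row 5, 7 can only go here (every other open cell in that row sees a 7).
D5 = 9: in row 5, 9 can only go here (every other open cell in that row sees a 9).
A5 = 6: in row 5, 6 can only go here (every other open cell in that row sees a 6).
A6 = 1: row 6 has {3,5,7,9}; col 1 has {2,3,4,6,8,9}; box has {2,3,5,6,7,8,9} → only 1 remains.
D6 = 2: row 6 has {1,3,5,7,9}; col 4 has {4,6,8,9}; box has {7,8,9} → only 2 remains.
E6 = 4: row 6 has {1,2,3,5,7,9}; col 5 has {2,6,9}; box has {2,7,8,9} → only 4 remains.
C5 = 4: row 5 has {2,3,5,6,7,8,9}; col 3 has {2,3,5,6}; box has {1,2,3,5,6,7,8,9} → only 4 remains.
E5 = 1: row 5 has {2,3,4,5,6,7,8,9}; col 5 has {2,4,6,9}; box has {2,4,7,8,9} → only 1 remains.
E3 = 7: row 3 has {2,3,4,5,6,8,9}; col 5 has {1,2,4,6,9}; box has {2,4,5,6,9} → only 7 remains.
E8 = 5: row 8 has {3,4,6}; col 5 has {1,2,4,6,7,9}; box has {6,8,9} → only 5 remains.
C3 = 1: row 3 has {2,3,4,5,6,7,8,9}; col 3 has {2,3,4,5,6}; box has {2,3,4,5,6,8,9} → only 1 remains.
E4 = 3: row 4 has {2,7,8,9}; col 5 has {1,2,4,5,6,7,9}; box has {1,2,4,7,8,9} → only 3 remains.
F4 = 6: row 4 has {2,3,7,8,9}; col 6 has {5,7,8,9}; box has {1,2,3,4,7,8,9} → only 6 remains.
G4 = 1: row 4 has {2,3,6,7,8,9}; col 7 has {3,4,5}; box has {2,3,5,7,9} → only 1 remains.
H4 = 4: row 4 has {1,2,3,6,7,8,9}; col 8 has {1,2,7}; box has {1,2,3,5,7,9} → only 4 remains.
A8 = 7: row 8 has {3,4,5,6}; col 1 has {1,2,3,4,6,8,9}; box has {1,2,3,4,6} → only 7 remains.
D8 = 1: row 8 has {3,4,5,6,7}; col 4 has {2,4,6,8,9}; box has {5,6,8,9} → only 1 remains.
F8 = 2: row 8 has {1,3,4,5,6,7}; col 6 has {5,6,7,8,9}; box has {1,5,6,8,9} → only 2 remains.
C9 = 9: row 9 has {1,4,6,8}; col 3 has {1,2,3,4,5,6}; box has {1,2,3,4,6,7} → only 9 remains.
F9 = 3: row 9 has {1,4,6,8,9}; col 6 has {2,5,6,7,8,9}; box has {1,2,5,6,8,9} → only 3 remains.
H9 = 5: row 9 has {1,3,4,6,8,9}; col 8 has {1,2,4,7}; box has {1,4} → only 5 remains.
J9 = 7: row 9 has {1,3,4,5,6,8,9}; col 9 has {2,4,5,9}; box has {1,4,5} → only 7 remains.
D1 = 3: row 1 has {2,4,5}; col 4 has {1,2,4,6,8,9}; box has {2,4,5,6,7,9} → only 3 remains.
E1 = 8: row 1 has {2,3,4,5}; col 5 has {1,2,3,4,5,6,7,9}; box has {2,3,4,5,6,7,9} → only 8 remains.
F1 = 1: row 1 has {2,3,4,5,8}; col 6 has {2,3,5,6,7,8,9}; box has {2,3,4,5,6,7,8,9} → only 1 remains.
J1 = 6: row 1 has {1,2,3,4,5,8}; col 9 has {2,4,5,7,9}; box has {2,4,5} → only 6 remains.
C2 = 7: row 2 has {2,4,5,6,9}; col 3 has {1,2,3,4,5,6,9}; box has {1,2,3,4,5,6,8,9} → only 7 remains.
G2 = 8: row 2 has {2,4,5,6,7,9}; col 7 has {1,3,4,5}; box has {2,4,5,6} → only 8 remains.
H2 = 3: row 2 has {2,4,5,6,7,8,9}; col 8 has {1,2,4,5,7}; box has {2,4,5,6,8} → only 3 remains.
J2 = 1: row 2 has {2,3,4,5,6,7,8,9}; col 9 has {2,4,5,6,7,9}; box has {2,3,4,5,6,8} → only 1 remains.
D4 = 5: row 4 has {1,2,3,4,6,7,8,9}; col 4 has {1,2,3,4,6,8,9}; box has {1,2,3,4,6,7,8,9} → only 5 remains.

872536149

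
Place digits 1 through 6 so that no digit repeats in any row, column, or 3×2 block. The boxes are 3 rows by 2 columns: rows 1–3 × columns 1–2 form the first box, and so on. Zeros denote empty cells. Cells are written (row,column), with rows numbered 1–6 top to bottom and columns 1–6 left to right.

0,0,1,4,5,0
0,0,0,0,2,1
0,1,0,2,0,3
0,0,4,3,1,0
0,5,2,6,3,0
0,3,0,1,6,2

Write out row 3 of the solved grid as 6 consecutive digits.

516243

(1,6) = 6 (sole candidate).
(2,4) = 5 (sole candidate).
(3,3) = 6: row 3 has {1,2,3}; col 3 has {1,2,4}; box has {1,2,4,5} → only 6 remains.
(3,5) = 4: row 3 has {1,2,3,6}; col 5 has {1,2,3,5,6}; box has {1,2,3,5,6} → only 4 remains.
(4,6) = 5 (sole candidate).
(5,6) = 4 (sole candidate).
(6,1) = 4 (sole candidate).
(6,3) = 5 (sole candidate).
(1,2) = 2 (sole candidate).
(2,3) = 3 (sole candidate).
(3,1) = 5: row 3 has {1,2,3,4,6}; col 1 has {4}; box has {1,2} → only 5 remains.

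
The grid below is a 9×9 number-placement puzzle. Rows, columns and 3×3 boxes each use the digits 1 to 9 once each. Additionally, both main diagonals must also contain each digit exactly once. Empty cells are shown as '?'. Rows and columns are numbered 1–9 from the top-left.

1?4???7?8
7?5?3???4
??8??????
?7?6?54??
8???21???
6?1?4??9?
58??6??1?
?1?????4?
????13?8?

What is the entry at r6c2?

r2c2 = 9: row 2 has {3,4,5,7}; col 2 has {1,7,8}; box has {1,4,5,7,8}; main diagonal has {1,2,4,6,8} → only 9 remains.
r2c8 = 6: row 2 has {3,4,5,7,9}; col 8 has {1,4,8,9}; box has {4,7,8}; anti-diagonal has {1,2,5,8} → only 6 remains.
r6c6 = 7: row 6 has {1,4,6,9}; col 6 has {1,3,5}; box has {1,2,4,5,6}; main diagonal has {1,2,4,6,8,9} → only 7 remains.
r7c7 = 3: row 7 has {1,5,6,8}; col 7 has {4,7}; box has {1,4,8}; main diagonal has {1,2,4,6,7,8,9} → only 3 remains.
r9c9 = 5: row 9 has {1,3,8}; col 9 has {4,8}; box has {1,3,4,8}; main diagonal has {1,2,3,4,6,7,8,9} → only 5 remains.
r3c7 = 9: row 3 has {8}; col 7 has {3,4,7}; box has {4,6,7,8}; anti-diagonal has {1,2,5,6,8} → only 9 remains.
r6c4 = 3: row 6 has {1,4,6,7,9}; col 4 has {6}; box has {1,2,4,5,6,7}; anti-diagonal has {1,2,5,6,8,9} → only 3 remains.
r6c9 = 2: row 6 has {1,3,4,6,7,9}; col 9 has {4,5,8}; box has {4,9} → only 2 remains.
r7c3 = 7: row 7 has {1,3,5,6,8}; col 3 has {1,4,5,8}; box has {1,5,8}; anti-diagonal has {1,2,3,5,6,8,9} → only 7 remains.
r7c9 = 9: row 7 has {1,3,5,6,7,8}; col 9 has {2,4,5,8}; box has {1,3,4,5,8} → only 9 remains.
r9c1 = 4: row 9 has {1,3,5,8}; col 1 has {1,5,6,7,8}; box has {1,5,7,8}; anti-diagonal has {1,2,3,5,6,7,8,9} → only 4 remains.
r4c8 = 3: row 4 has {4,5,6,7}; col 8 has {1,4,6,8,9}; box has {2,4,9} → only 3 remains.
r4c9 = 1: row 4 has {3,4,5,6,7}; col 9 has {2,4,5,8,9}; box has {2,3,4,9} → only 1 remains.
r5c4 = 9: row 5 has {1,2,8}; col 4 has {3,6}; box has {1,2,3,4,5,6,7} → only 9 remains.
r6c2 = 5: row 6 has {1,2,3,4,6,7,9}; col 2 has {1,7,8,9}; box has {1,6,7,8} → only 5 remains.

5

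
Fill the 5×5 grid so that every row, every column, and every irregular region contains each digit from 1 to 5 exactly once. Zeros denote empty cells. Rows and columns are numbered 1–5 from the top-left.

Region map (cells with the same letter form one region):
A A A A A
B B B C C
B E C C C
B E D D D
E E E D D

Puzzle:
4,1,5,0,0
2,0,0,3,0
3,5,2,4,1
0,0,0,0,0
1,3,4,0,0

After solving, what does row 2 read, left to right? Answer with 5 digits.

R1C4 = 2 (sole candidate).
R1C5 = 3 (sole candidate).
R2C2 = 4: row 2 has {2,3}; col 2 has {1,3,5}; region has {2,3} → only 4 remains.
R2C3 = 1: row 2 has {2,3,4}; col 3 has {2,4,5}; region has {2,3,4} → only 1 remains.
R2C5 = 5: row 2 has {1,2,3,4}; col 5 has {1,3}; region has {1,2,3,4} → only 5 remains.

24135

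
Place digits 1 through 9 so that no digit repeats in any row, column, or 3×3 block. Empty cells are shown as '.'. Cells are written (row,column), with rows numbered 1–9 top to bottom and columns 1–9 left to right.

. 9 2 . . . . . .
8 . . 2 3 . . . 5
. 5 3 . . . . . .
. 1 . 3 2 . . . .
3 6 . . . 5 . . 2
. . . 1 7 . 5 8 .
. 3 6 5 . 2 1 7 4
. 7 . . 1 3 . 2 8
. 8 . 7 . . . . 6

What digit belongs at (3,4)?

(2,2) = 4: row 2 has {2,3,5,8}; col 2 has {1,3,5,6,7,8,9}; box has {2,3,5,8,9} → only 4 remains.
(6,2) = 2: row 6 has {1,5,7,8}; col 2 has {1,3,4,5,6,7,8,9}; box has {1,3,6} → only 2 remains.
(7,1) = 9: row 7 has {1,2,3,4,5,6,7}; col 1 has {3,8}; box has {3,6,7,8} → only 9 remains.
(7,5) = 8: row 7 has {1,2,3,4,5,6,7,9}; col 5 has {1,2,3,7}; box has {1,2,3,5,7} → only 8 remains.
(8,7) = 9: row 8 has {1,2,3,7,8}; col 7 has {1,5}; box has {1,2,4,6,7,8} → only 9 remains.
(9,7) = 3: row 9 has {6,7,8}; col 7 has {1,5,9}; box has {1,2,4,6,7,8,9} → only 3 remains.
(9,8) = 5: row 9 has {3,6,7,8}; col 8 has {2,7,8}; box has {1,2,3,4,6,7,8,9} → only 5 remains.
(6,1) = 4: row 6 has {1,2,5,7,8}; col 1 has {3,8,9}; box has {1,2,3,6} → only 4 remains.
(6,3) = 9: row 6 has {1,2,4,5,7,8}; col 3 has {2,3,6}; box has {1,2,3,4,6} → only 9 remains.
(6,6) = 6: row 6 has {1,2,4,5,7,8,9}; col 6 has {2,3,5}; box has {1,2,3,5,7} → only 6 remains.
(6,9) = 3: row 6 has {1,2,4,5,6,7,8,9}; col 9 has {2,4,5,6,8}; box has {2,5,8} → only 3 remains.
(8,1) = 5: row 8 has {1,2,3,7,8,9}; col 1 has {3,4,8,9}; box has {3,6,7,8,9} → only 5 remains.
(8,3) = 4: row 8 has {1,2,3,5,7,8,9}; col 3 has {2,3,6,9}; box has {3,5,6,7,8,9} → only 4 remains.
(8,4) = 6: row 8 has {1,2,3,4,5,7,8,9}; col 4 has {1,2,3,5,7}; box has {1,2,3,5,7,8} → only 6 remains.
(9,3) = 1: row 9 has {3,5,6,7,8}; col 3 has {2,3,4,6,9}; box has {3,4,5,6,7,8,9} → only 1 remains.
(2,3) = 7: row 2 has {2,3,4,5,8}; col 3 has {1,2,3,4,6,9}; box has {2,3,4,5,8,9} → only 7 remains.
(2,7) = 6: row 2 has {2,3,4,5,7,8}; col 7 has {1,3,5,9}; box has {5} → only 6 remains.
(4,1) = 7: row 4 has {1,2,3}; col 1 has {3,4,5,8,9}; box has {1,2,3,4,6,9} → only 7 remains.
(4,7) = 4: row 4 has {1,2,3,7}; col 7 has {1,3,5,6,9}; box has {2,3,5,8} → only 4 remains.
(4,9) = 9: row 4 has {1,2,3,4,7}; col 9 has {2,3,4,5,6,8}; box has {2,3,4,5,8} → only 9 remains.
(5,3) = 8: row 5 has {2,3,5,6}; col 3 has {1,2,3,4,6,7,9}; box has {1,2,3,4,6,7,9} → only 8 remains.
(5,7) = 7: row 5 has {2,3,5,6,8}; col 7 has {1,3,4,5,6,9}; box has {2,3,4,5,8,9} → only 7 remains.
(5,8) = 1: row 5 has {2,3,5,6,7,8}; col 8 has {2,5,7,8}; box has {2,3,4,5,7,8,9} → only 1 remains.
(9,1) = 2: row 9 has {1,3,5,6,7,8}; col 1 has {3,4,5,7,8,9}; box has {1,3,4,5,6,7,8,9} → only 2 remains.
(1,7) = 8: row 1 has {2,9}; col 7 has {1,3,4,5,6,7,9}; box has {5,6} → only 8 remains.
(2,8) = 9: row 2 has {2,3,4,5,6,7,8}; col 8 has {1,2,5,7,8}; box has {5,6,8} → only 9 remains.
(3,7) = 2: row 3 has {3,5}; col 7 has {1,3,4,5,6,7,8,9}; box has {5,6,8,9} → only 2 remains.
(3,8) = 4: row 3 has {2,3,5}; col 8 has {1,2,5,7,8,9}; box has {2,5,6,8,9} → only 4 remains.
(4,3) = 5: row 4 has {1,2,3,4,7,9}; col 3 has {1,2,3,4,6,7,8,9}; box has {1,2,3,4,6,7,8,9} → only 5 remains.
(4,6) = 8: row 4 has {1,2,3,4,5,7,9}; col 6 has {2,3,5,6}; box has {1,2,3,5,6,7} → only 8 remains.
(4,8) = 6: row 4 has {1,2,3,4,5,7,8,9}; col 8 has {1,2,4,5,7,8,9}; box has {1,2,3,4,5,7,8,9} → only 6 remains.
(1,4) = 4: row 1 has {2,8,9}; col 4 has {1,2,3,5,6,7}; box has {2,3} → only 4 remains.
(1,8) = 3: row 1 has {2,4,8,9}; col 8 has {1,2,4,5,6,7,8,9}; box has {2,4,5,6,8,9} → only 3 remains.
(2,6) = 1: row 2 has {2,3,4,5,6,7,8,9}; col 6 has {2,3,5,6,8}; box has {2,3,4} → only 1 remains.
(5,4) = 9: row 5 has {1,2,3,5,6,7,8}; col 4 has {1,2,3,4,5,6,7}; box has {1,2,3,5,6,7,8} → only 9 remains.
(5,5) = 4: row 5 has {1,2,3,5,6,7,8,9}; col 5 has {1,2,3,7,8}; box has {1,2,3,5,6,7,8,9} → only 4 remains.
(9,5) = 9: row 9 has {1,2,3,5,6,7,8}; col 5 has {1,2,3,4,7,8}; box has {1,2,3,5,6,7,8} → only 9 remains.
(9,6) = 4: row 9 has {1,2,3,5,6,7,8,9}; col 6 has {1,2,3,5,6,8}; box has {1,2,3,5,6,7,8,9} → only 4 remains.
(1,6) = 7: row 1 has {2,3,4,8,9}; col 6 has {1,2,3,4,5,6,8}; box has {1,2,3,4} → only 7 remains.
(1,9) = 1: row 1 has {2,3,4,7,8,9}; col 9 has {2,3,4,5,6,8,9}; box has {2,3,4,5,6,8,9} → only 1 remains.
(3,4) = 8: row 3 has {2,3,4,5}; col 4 has {1,2,3,4,5,6,7,9}; box has {1,2,3,4,7} → only 8 remains.

8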